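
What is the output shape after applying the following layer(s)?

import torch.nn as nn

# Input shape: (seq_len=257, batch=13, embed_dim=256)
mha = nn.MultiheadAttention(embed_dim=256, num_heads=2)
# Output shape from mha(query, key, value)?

Input shape: (257, 13, 256)
Output shape: (257, 13, 256)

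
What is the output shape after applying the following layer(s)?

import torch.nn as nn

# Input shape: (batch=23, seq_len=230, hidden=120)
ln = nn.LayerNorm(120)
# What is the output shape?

Input shape: (23, 230, 120)
Output shape: (23, 230, 120)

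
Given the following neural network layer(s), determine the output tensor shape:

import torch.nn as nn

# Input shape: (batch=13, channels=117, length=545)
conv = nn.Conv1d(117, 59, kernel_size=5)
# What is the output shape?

Input shape: (13, 117, 545)
Output shape: (13, 59, 541)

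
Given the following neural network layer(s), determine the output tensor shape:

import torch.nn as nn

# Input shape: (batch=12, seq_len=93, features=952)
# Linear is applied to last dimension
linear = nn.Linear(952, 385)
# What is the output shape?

Input shape: (12, 93, 952)
Output shape: (12, 93, 385)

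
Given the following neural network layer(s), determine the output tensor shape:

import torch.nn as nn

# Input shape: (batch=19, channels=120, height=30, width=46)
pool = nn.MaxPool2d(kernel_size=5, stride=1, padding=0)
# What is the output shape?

Input shape: (19, 120, 30, 46)
Output shape: (19, 120, 26, 42)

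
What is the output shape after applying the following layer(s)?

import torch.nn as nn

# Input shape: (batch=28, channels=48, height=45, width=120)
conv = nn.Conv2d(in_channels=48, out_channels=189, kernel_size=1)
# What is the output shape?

Input shape: (28, 48, 45, 120)
Output shape: (28, 189, 45, 120)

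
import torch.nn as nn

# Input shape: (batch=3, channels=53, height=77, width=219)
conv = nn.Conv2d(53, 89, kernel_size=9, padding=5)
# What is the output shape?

Input shape: (3, 53, 77, 219)
Output shape: (3, 89, 79, 221)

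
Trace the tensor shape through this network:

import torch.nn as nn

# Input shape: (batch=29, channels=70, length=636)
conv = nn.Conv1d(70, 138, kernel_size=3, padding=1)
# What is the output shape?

Input shape: (29, 70, 636)
Output shape: (29, 138, 636)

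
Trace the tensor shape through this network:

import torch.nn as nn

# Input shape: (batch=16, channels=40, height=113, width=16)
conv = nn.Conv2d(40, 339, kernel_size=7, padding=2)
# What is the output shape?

Input shape: (16, 40, 113, 16)
Output shape: (16, 339, 111, 14)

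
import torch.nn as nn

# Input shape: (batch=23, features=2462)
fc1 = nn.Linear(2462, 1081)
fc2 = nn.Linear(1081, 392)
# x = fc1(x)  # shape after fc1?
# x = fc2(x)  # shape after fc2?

Input shape: (23, 2462)
  -> after fc1: (23, 1081)
Output shape: (23, 392)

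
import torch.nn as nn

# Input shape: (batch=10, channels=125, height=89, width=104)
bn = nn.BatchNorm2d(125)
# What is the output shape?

Input shape: (10, 125, 89, 104)
Output shape: (10, 125, 89, 104)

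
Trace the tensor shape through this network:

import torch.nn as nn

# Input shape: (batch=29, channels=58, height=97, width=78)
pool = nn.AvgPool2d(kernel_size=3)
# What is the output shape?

Input shape: (29, 58, 97, 78)
Output shape: (29, 58, 32, 26)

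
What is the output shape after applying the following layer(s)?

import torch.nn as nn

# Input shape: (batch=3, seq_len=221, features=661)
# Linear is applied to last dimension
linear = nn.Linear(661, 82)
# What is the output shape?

Input shape: (3, 221, 661)
Output shape: (3, 221, 82)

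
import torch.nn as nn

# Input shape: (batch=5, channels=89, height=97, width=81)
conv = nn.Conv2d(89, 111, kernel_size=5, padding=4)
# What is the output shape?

Input shape: (5, 89, 97, 81)
Output shape: (5, 111, 101, 85)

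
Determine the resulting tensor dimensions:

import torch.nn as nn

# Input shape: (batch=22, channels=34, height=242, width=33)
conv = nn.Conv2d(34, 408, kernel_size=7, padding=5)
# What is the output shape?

Input shape: (22, 34, 242, 33)
Output shape: (22, 408, 246, 37)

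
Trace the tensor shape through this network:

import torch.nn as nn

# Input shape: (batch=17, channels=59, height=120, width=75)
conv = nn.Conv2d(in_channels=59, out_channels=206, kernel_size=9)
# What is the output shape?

Input shape: (17, 59, 120, 75)
Output shape: (17, 206, 112, 67)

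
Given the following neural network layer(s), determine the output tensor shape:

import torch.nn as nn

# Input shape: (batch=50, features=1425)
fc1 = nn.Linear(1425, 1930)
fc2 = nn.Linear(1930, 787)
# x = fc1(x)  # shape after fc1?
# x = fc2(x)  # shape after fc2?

Input shape: (50, 1425)
  -> after fc1: (50, 1930)
Output shape: (50, 787)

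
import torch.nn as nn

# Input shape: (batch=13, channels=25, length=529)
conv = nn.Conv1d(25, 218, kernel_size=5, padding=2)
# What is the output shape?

Input shape: (13, 25, 529)
Output shape: (13, 218, 529)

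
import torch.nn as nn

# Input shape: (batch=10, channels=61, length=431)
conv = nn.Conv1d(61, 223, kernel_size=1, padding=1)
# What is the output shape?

Input shape: (10, 61, 431)
Output shape: (10, 223, 433)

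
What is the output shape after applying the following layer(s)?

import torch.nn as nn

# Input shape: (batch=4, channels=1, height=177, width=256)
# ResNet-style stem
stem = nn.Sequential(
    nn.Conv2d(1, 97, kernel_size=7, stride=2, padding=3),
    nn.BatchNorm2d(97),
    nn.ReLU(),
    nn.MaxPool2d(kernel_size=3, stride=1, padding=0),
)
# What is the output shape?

Input shape: (4, 1, 177, 256)
  -> after Conv2d 7x7 stride=2: (4, 97, 89, 128)
Output shape: (4, 97, 87, 126)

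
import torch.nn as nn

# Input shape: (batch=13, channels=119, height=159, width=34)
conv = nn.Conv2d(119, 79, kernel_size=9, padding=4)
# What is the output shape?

Input shape: (13, 119, 159, 34)
Output shape: (13, 79, 159, 34)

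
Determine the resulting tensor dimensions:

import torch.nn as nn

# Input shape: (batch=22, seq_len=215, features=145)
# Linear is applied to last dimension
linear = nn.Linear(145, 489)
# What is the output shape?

Input shape: (22, 215, 145)
Output shape: (22, 215, 489)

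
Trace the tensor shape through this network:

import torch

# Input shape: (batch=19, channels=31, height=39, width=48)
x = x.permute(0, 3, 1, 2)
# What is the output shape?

Input shape: (19, 31, 39, 48)
Output shape: (19, 48, 31, 39)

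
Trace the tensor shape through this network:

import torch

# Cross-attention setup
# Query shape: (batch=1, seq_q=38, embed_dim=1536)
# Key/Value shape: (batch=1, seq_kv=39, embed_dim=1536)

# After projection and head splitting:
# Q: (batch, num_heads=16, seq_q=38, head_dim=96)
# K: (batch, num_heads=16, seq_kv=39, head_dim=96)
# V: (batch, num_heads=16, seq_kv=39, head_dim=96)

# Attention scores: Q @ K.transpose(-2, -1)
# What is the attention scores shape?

Input shape: (1, 38, 1536)
Output shape: (1, 16, 38, 39)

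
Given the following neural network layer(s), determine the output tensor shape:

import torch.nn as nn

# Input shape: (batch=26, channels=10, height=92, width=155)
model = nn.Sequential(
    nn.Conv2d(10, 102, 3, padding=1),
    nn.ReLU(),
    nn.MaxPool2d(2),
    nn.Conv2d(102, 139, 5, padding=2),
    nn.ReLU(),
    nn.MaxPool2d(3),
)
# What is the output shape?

Input shape: (26, 10, 92, 155)
  -> after first Conv2d: (26, 102, 92, 155)
  -> after first MaxPool2d: (26, 102, 46, 77)
  -> after second Conv2d: (26, 139, 46, 77)
Output shape: (26, 139, 15, 25)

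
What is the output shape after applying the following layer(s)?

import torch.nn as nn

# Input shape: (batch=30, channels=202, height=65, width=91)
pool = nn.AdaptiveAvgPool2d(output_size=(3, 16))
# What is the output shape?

Input shape: (30, 202, 65, 91)
Output shape: (30, 202, 3, 16)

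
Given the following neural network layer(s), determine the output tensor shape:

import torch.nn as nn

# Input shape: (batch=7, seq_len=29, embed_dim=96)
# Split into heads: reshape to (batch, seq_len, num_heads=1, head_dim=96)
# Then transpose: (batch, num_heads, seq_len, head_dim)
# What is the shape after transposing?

Input shape: (7, 29, 96)
  -> after reshape: (7, 29, 1, 96)
Output shape: (7, 1, 29, 96)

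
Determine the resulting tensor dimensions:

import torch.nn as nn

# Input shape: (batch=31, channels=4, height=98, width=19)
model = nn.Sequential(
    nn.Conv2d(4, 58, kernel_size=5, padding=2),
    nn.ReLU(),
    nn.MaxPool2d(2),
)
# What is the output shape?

Input shape: (31, 4, 98, 19)
  -> after Conv2d: (31, 58, 98, 19)
  -> after ReLU: (31, 58, 98, 19)
Output shape: (31, 58, 49, 9)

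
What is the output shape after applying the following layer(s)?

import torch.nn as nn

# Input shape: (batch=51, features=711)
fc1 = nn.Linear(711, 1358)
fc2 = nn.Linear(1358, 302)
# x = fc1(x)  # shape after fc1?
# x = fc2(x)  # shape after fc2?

Input shape: (51, 711)
  -> after fc1: (51, 1358)
Output shape: (51, 302)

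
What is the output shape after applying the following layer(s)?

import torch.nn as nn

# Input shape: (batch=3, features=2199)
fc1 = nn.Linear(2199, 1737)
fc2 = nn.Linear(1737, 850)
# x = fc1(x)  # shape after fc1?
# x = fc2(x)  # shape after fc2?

Input shape: (3, 2199)
  -> after fc1: (3, 1737)
Output shape: (3, 850)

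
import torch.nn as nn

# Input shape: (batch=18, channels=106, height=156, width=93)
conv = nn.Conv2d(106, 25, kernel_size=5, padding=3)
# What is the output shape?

Input shape: (18, 106, 156, 93)
Output shape: (18, 25, 158, 95)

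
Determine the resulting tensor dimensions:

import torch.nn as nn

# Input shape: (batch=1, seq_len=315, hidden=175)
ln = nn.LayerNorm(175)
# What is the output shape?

Input shape: (1, 315, 175)
Output shape: (1, 315, 175)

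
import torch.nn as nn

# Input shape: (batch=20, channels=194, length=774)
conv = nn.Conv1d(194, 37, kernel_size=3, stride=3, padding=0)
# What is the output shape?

Input shape: (20, 194, 774)
Output shape: (20, 37, 258)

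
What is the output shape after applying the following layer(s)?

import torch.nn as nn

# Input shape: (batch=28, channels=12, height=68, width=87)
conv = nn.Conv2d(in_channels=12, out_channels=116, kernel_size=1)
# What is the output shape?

Input shape: (28, 12, 68, 87)
Output shape: (28, 116, 68, 87)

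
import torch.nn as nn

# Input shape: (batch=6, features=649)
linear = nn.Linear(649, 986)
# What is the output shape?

Input shape: (6, 649)
Output shape: (6, 986)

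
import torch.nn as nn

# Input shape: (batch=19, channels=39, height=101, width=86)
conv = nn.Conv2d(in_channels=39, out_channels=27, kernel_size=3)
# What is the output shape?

Input shape: (19, 39, 101, 86)
Output shape: (19, 27, 99, 84)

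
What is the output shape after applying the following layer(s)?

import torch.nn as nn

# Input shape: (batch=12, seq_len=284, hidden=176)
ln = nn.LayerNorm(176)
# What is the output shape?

Input shape: (12, 284, 176)
Output shape: (12, 284, 176)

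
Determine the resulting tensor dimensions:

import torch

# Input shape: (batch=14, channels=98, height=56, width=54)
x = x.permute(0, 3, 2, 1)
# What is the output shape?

Input shape: (14, 98, 56, 54)
Output shape: (14, 54, 56, 98)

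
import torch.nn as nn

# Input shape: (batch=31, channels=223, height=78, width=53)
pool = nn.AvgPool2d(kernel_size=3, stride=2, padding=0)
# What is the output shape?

Input shape: (31, 223, 78, 53)
Output shape: (31, 223, 38, 26)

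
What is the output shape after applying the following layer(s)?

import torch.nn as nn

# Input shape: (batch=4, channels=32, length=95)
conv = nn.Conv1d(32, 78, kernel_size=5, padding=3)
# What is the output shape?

Input shape: (4, 32, 95)
Output shape: (4, 78, 97)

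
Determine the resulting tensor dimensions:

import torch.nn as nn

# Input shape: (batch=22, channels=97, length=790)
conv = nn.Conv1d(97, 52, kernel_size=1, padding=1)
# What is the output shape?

Input shape: (22, 97, 790)
Output shape: (22, 52, 792)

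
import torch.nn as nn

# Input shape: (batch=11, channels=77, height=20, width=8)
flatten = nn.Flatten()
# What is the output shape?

Input shape: (11, 77, 20, 8)
Output shape: (11, 12320)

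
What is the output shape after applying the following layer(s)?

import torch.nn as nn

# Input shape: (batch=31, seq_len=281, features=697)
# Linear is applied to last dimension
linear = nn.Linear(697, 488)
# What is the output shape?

Input shape: (31, 281, 697)
Output shape: (31, 281, 488)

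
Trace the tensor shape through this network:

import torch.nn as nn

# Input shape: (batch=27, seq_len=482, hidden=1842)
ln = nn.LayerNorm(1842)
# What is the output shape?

Input shape: (27, 482, 1842)
Output shape: (27, 482, 1842)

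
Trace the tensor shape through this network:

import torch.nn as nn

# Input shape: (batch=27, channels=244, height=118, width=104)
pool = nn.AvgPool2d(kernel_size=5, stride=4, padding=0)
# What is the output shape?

Input shape: (27, 244, 118, 104)
Output shape: (27, 244, 29, 25)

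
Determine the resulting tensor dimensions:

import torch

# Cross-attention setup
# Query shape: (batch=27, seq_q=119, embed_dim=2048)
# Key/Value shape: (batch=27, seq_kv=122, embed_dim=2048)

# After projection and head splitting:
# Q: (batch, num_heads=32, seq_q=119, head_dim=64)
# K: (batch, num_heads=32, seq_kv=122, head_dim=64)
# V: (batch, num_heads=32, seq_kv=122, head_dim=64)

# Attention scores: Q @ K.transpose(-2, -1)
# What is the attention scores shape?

Input shape: (27, 119, 2048)
Output shape: (27, 32, 119, 122)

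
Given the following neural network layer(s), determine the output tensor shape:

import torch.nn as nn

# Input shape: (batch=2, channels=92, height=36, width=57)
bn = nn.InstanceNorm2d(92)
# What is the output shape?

Input shape: (2, 92, 36, 57)
Output shape: (2, 92, 36, 57)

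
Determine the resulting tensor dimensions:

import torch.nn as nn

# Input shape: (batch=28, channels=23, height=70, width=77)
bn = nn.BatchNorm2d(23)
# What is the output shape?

Input shape: (28, 23, 70, 77)
Output shape: (28, 23, 70, 77)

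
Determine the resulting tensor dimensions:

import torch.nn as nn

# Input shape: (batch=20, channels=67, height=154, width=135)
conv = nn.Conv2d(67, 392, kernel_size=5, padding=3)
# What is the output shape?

Input shape: (20, 67, 154, 135)
Output shape: (20, 392, 156, 137)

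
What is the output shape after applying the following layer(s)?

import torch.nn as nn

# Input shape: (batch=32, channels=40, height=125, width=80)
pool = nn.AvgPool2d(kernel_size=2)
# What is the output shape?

Input shape: (32, 40, 125, 80)
Output shape: (32, 40, 62, 40)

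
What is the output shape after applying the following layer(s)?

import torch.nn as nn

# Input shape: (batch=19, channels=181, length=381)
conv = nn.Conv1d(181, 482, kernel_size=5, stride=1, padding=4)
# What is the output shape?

Input shape: (19, 181, 381)
Output shape: (19, 482, 385)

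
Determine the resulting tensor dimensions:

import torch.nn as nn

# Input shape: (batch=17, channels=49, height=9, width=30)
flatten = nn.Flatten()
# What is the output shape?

Input shape: (17, 49, 9, 30)
Output shape: (17, 13230)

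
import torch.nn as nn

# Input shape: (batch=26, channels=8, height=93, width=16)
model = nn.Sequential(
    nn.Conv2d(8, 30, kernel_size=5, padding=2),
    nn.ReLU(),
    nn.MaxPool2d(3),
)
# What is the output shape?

Input shape: (26, 8, 93, 16)
  -> after Conv2d: (26, 30, 93, 16)
  -> after ReLU: (26, 30, 93, 16)
Output shape: (26, 30, 31, 5)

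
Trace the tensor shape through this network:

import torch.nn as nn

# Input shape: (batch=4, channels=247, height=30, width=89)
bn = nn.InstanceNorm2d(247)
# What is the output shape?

Input shape: (4, 247, 30, 89)
Output shape: (4, 247, 30, 89)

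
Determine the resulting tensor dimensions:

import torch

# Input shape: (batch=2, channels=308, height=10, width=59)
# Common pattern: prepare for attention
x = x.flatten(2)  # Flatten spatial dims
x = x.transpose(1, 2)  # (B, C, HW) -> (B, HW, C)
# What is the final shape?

Input shape: (2, 308, 10, 59)
  -> after flatten(2): (2, 308, 590)
Output shape: (2, 590, 308)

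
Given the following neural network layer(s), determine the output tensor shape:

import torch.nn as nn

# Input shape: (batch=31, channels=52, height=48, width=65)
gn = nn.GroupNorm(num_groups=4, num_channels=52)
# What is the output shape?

Input shape: (31, 52, 48, 65)
Output shape: (31, 52, 48, 65)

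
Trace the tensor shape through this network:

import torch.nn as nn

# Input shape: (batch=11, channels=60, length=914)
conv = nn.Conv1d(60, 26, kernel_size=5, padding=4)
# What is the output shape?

Input shape: (11, 60, 914)
Output shape: (11, 26, 918)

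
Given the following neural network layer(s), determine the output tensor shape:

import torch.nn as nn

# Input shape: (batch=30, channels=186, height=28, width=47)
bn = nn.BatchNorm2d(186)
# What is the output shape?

Input shape: (30, 186, 28, 47)
Output shape: (30, 186, 28, 47)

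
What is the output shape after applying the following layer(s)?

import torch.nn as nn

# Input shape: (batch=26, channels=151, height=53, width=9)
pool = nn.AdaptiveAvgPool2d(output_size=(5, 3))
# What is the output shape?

Input shape: (26, 151, 53, 9)
Output shape: (26, 151, 5, 3)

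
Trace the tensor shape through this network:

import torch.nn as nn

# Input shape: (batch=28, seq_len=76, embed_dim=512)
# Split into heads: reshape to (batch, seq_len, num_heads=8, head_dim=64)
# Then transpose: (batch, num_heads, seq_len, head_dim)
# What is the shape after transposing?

Input shape: (28, 76, 512)
  -> after reshape: (28, 76, 8, 64)
Output shape: (28, 8, 76, 64)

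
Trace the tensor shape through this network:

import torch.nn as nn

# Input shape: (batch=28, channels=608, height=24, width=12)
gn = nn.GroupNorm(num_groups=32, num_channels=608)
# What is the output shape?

Input shape: (28, 608, 24, 12)
Output shape: (28, 608, 24, 12)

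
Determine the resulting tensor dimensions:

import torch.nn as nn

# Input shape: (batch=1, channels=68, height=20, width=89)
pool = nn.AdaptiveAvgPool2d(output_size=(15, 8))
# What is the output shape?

Input shape: (1, 68, 20, 89)
Output shape: (1, 68, 15, 8)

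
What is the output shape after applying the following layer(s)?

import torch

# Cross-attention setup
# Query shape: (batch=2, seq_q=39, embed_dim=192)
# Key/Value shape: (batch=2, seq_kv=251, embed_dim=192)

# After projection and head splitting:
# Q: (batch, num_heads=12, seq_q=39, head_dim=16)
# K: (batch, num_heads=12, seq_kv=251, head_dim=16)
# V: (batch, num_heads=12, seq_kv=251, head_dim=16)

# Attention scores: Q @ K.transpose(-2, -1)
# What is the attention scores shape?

Input shape: (2, 39, 192)
Output shape: (2, 12, 39, 251)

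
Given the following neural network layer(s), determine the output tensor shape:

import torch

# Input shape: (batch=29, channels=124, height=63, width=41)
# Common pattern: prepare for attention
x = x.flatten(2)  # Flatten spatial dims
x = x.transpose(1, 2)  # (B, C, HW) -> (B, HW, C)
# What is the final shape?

Input shape: (29, 124, 63, 41)
  -> after flatten(2): (29, 124, 2583)
Output shape: (29, 2583, 124)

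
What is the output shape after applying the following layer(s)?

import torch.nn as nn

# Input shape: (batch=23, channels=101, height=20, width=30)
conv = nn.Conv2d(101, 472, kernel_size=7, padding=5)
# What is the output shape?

Input shape: (23, 101, 20, 30)
Output shape: (23, 472, 24, 34)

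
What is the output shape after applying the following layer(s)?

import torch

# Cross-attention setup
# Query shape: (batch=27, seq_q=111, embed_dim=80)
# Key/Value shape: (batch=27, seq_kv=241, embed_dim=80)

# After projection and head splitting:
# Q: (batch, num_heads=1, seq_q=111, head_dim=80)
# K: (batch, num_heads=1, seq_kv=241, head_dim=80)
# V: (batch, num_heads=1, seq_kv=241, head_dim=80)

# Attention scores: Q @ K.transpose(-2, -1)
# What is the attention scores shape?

Input shape: (27, 111, 80)
Output shape: (27, 1, 111, 241)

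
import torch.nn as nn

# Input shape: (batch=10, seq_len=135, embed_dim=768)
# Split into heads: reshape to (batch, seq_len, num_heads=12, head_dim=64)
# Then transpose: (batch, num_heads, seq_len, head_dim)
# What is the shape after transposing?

Input shape: (10, 135, 768)
  -> after reshape: (10, 135, 12, 64)
Output shape: (10, 12, 135, 64)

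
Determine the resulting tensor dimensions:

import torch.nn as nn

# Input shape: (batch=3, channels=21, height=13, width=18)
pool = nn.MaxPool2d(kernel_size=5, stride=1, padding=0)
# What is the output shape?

Input shape: (3, 21, 13, 18)
Output shape: (3, 21, 9, 14)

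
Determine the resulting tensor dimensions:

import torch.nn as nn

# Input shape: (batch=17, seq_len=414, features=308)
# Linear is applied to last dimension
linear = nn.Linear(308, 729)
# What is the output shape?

Input shape: (17, 414, 308)
Output shape: (17, 414, 729)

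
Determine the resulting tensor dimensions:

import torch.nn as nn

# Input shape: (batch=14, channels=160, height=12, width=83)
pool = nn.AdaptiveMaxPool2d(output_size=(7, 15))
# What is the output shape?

Input shape: (14, 160, 12, 83)
Output shape: (14, 160, 7, 15)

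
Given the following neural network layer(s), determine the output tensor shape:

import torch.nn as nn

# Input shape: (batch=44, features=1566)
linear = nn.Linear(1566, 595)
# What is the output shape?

Input shape: (44, 1566)
Output shape: (44, 595)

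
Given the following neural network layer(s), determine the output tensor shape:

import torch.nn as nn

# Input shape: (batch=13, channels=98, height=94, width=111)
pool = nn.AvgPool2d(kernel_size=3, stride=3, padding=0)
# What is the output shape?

Input shape: (13, 98, 94, 111)
Output shape: (13, 98, 31, 37)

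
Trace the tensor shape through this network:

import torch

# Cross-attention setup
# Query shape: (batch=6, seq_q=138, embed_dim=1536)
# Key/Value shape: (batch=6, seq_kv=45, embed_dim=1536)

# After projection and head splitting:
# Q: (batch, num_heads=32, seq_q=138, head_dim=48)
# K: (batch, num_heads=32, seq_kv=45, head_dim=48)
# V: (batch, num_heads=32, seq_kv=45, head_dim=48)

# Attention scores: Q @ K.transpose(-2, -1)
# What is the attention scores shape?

Input shape: (6, 138, 1536)
Output shape: (6, 32, 138, 45)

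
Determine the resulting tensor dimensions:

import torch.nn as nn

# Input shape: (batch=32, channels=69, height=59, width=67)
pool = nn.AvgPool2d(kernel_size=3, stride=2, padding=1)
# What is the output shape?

Input shape: (32, 69, 59, 67)
Output shape: (32, 69, 30, 34)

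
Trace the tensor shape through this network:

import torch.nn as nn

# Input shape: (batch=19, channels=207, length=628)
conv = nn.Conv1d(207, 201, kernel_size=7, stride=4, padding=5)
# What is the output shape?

Input shape: (19, 207, 628)
Output shape: (19, 201, 158)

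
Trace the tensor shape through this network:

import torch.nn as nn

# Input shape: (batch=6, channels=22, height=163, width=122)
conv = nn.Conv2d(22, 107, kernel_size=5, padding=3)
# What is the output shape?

Input shape: (6, 22, 163, 122)
Output shape: (6, 107, 165, 124)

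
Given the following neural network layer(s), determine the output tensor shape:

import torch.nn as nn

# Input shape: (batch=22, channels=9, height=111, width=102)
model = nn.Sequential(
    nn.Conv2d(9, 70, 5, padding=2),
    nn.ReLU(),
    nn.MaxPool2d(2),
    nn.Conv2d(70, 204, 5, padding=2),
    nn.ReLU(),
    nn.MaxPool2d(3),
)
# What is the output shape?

Input shape: (22, 9, 111, 102)
  -> after first Conv2d: (22, 70, 111, 102)
  -> after first MaxPool2d: (22, 70, 55, 51)
  -> after second Conv2d: (22, 204, 55, 51)
Output shape: (22, 204, 18, 17)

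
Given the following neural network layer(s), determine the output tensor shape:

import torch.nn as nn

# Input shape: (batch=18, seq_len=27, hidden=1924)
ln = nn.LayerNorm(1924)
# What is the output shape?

Input shape: (18, 27, 1924)
Output shape: (18, 27, 1924)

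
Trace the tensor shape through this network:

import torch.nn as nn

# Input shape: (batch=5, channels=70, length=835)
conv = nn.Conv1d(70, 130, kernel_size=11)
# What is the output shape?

Input shape: (5, 70, 835)
Output shape: (5, 130, 825)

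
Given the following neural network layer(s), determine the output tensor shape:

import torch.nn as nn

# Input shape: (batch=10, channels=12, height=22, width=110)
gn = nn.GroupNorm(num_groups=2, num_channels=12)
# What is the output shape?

Input shape: (10, 12, 22, 110)
Output shape: (10, 12, 22, 110)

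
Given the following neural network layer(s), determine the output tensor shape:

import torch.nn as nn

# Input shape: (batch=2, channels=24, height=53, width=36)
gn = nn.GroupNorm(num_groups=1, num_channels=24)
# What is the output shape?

Input shape: (2, 24, 53, 36)
Output shape: (2, 24, 53, 36)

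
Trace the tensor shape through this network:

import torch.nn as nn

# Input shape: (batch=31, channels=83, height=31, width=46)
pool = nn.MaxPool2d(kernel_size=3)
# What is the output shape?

Input shape: (31, 83, 31, 46)
Output shape: (31, 83, 10, 15)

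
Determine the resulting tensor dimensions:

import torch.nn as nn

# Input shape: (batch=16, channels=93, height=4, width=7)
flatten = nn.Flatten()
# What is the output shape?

Input shape: (16, 93, 4, 7)
Output shape: (16, 2604)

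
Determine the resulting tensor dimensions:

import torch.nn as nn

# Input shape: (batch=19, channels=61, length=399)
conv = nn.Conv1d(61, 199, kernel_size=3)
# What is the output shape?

Input shape: (19, 61, 399)
Output shape: (19, 199, 397)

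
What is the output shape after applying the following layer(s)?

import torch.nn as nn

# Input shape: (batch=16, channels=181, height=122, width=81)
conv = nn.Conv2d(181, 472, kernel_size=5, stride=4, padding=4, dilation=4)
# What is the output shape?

Input shape: (16, 181, 122, 81)
Output shape: (16, 472, 29, 19)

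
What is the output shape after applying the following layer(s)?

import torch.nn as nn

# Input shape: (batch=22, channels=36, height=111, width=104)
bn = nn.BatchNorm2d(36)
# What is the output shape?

Input shape: (22, 36, 111, 104)
Output shape: (22, 36, 111, 104)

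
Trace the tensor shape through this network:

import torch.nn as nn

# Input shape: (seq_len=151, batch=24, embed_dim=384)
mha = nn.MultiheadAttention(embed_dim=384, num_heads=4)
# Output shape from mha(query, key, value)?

Input shape: (151, 24, 384)
Output shape: (151, 24, 384)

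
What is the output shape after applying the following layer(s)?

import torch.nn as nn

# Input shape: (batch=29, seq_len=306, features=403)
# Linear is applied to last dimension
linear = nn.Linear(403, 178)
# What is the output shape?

Input shape: (29, 306, 403)
Output shape: (29, 306, 178)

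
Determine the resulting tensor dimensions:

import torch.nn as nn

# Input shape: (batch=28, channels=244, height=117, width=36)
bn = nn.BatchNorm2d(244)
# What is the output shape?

Input shape: (28, 244, 117, 36)
Output shape: (28, 244, 117, 36)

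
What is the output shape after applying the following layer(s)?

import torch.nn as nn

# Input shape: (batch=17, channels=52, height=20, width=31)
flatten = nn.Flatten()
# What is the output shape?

Input shape: (17, 52, 20, 31)
Output shape: (17, 32240)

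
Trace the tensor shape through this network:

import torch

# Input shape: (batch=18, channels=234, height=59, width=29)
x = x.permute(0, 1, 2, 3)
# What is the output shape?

Input shape: (18, 234, 59, 29)
Output shape: (18, 234, 59, 29)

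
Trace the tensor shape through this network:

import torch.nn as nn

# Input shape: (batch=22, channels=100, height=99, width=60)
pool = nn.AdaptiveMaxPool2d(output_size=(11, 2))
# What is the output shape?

Input shape: (22, 100, 99, 60)
Output shape: (22, 100, 11, 2)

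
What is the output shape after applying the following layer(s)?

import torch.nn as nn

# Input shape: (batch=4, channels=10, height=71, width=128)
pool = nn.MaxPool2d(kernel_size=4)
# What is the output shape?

Input shape: (4, 10, 71, 128)
Output shape: (4, 10, 17, 32)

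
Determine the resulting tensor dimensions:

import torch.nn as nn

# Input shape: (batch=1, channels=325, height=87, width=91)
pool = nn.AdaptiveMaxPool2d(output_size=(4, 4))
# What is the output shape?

Input shape: (1, 325, 87, 91)
Output shape: (1, 325, 4, 4)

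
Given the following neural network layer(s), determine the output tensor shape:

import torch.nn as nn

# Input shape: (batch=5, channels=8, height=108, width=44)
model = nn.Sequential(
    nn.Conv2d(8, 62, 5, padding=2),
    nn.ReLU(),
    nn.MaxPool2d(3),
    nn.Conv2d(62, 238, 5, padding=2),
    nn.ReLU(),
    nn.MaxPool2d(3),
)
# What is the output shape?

Input shape: (5, 8, 108, 44)
  -> after first Conv2d: (5, 62, 108, 44)
  -> after first MaxPool2d: (5, 62, 36, 14)
  -> after second Conv2d: (5, 238, 36, 14)
Output shape: (5, 238, 12, 4)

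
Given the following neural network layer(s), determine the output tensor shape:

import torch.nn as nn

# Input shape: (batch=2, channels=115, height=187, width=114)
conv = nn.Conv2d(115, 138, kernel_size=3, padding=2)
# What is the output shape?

Input shape: (2, 115, 187, 114)
Output shape: (2, 138, 189, 116)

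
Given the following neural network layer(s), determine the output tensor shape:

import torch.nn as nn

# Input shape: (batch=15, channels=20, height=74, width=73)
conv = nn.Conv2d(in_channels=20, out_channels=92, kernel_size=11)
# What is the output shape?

Input shape: (15, 20, 74, 73)
Output shape: (15, 92, 64, 63)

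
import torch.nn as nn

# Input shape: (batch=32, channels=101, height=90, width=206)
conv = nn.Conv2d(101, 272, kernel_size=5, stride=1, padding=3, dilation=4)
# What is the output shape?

Input shape: (32, 101, 90, 206)
Output shape: (32, 272, 80, 196)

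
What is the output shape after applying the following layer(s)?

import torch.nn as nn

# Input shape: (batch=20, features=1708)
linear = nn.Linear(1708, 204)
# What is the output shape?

Input shape: (20, 1708)
Output shape: (20, 204)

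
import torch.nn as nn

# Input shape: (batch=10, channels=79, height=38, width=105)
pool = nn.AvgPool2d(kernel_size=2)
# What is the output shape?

Input shape: (10, 79, 38, 105)
Output shape: (10, 79, 19, 52)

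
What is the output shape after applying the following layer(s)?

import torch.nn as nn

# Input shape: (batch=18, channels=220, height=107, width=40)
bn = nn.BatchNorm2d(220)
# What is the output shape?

Input shape: (18, 220, 107, 40)
Output shape: (18, 220, 107, 40)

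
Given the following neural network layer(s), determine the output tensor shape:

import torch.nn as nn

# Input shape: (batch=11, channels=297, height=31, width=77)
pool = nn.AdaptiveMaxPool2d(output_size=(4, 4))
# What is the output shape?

Input shape: (11, 297, 31, 77)
Output shape: (11, 297, 4, 4)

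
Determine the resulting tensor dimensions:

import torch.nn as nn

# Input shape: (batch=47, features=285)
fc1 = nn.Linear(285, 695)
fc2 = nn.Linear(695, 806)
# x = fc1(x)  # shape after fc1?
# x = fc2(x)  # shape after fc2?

Input shape: (47, 285)
  -> after fc1: (47, 695)
Output shape: (47, 806)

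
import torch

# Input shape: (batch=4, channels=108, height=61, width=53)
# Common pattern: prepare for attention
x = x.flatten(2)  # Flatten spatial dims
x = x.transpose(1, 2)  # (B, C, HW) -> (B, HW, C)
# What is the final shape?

Input shape: (4, 108, 61, 53)
  -> after flatten(2): (4, 108, 3233)
Output shape: (4, 3233, 108)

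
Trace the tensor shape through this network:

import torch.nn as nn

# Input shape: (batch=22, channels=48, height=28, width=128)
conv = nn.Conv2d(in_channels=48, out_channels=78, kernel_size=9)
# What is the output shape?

Input shape: (22, 48, 28, 128)
Output shape: (22, 78, 20, 120)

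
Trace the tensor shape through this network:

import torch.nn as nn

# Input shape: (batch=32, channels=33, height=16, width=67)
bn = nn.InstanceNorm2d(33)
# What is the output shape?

Input shape: (32, 33, 16, 67)
Output shape: (32, 33, 16, 67)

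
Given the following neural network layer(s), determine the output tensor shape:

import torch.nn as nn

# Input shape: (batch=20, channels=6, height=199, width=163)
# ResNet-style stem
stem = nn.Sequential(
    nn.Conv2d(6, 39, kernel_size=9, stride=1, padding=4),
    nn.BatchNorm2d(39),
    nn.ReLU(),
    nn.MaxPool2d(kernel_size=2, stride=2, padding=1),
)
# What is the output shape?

Input shape: (20, 6, 199, 163)
  -> after Conv2d 9x9 stride=1: (20, 39, 199, 163)
Output shape: (20, 39, 100, 82)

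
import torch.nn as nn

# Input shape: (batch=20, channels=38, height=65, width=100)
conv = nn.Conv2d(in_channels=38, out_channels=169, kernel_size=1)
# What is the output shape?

Input shape: (20, 38, 65, 100)
Output shape: (20, 169, 65, 100)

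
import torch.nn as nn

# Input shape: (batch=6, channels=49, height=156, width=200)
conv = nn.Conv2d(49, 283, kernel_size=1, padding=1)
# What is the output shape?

Input shape: (6, 49, 156, 200)
Output shape: (6, 283, 158, 202)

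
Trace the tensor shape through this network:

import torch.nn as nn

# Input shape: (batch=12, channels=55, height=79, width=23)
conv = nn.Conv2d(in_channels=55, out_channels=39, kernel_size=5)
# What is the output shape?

Input shape: (12, 55, 79, 23)
Output shape: (12, 39, 75, 19)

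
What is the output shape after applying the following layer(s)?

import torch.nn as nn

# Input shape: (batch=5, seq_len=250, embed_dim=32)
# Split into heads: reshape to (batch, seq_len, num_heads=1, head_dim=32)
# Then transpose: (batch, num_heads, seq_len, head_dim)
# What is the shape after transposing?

Input shape: (5, 250, 32)
  -> after reshape: (5, 250, 1, 32)
Output shape: (5, 1, 250, 32)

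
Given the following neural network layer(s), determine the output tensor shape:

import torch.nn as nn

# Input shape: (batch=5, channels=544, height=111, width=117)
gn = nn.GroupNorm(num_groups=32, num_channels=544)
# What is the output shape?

Input shape: (5, 544, 111, 117)
Output shape: (5, 544, 111, 117)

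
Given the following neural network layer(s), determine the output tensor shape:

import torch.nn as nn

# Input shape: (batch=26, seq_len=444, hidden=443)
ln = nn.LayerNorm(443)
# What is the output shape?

Input shape: (26, 444, 443)
Output shape: (26, 444, 443)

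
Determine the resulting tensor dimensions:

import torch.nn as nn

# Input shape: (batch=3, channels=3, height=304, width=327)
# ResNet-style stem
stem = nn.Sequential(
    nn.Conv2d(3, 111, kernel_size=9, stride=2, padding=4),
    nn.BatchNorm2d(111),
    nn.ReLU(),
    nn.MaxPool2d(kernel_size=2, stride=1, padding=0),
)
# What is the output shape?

Input shape: (3, 3, 304, 327)
  -> after Conv2d 9x9 stride=2: (3, 111, 152, 164)
Output shape: (3, 111, 151, 163)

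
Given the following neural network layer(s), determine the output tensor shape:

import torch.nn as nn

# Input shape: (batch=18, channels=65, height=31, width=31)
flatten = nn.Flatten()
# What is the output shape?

Input shape: (18, 65, 31, 31)
Output shape: (18, 62465)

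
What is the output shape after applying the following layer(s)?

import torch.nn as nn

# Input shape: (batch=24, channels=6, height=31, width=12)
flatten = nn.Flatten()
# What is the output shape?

Input shape: (24, 6, 31, 12)
Output shape: (24, 2232)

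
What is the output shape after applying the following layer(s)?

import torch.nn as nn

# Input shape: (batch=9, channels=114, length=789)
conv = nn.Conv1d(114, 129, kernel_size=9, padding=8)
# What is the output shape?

Input shape: (9, 114, 789)
Output shape: (9, 129, 797)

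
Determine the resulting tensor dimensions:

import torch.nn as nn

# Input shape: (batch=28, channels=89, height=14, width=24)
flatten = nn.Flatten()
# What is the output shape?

Input shape: (28, 89, 14, 24)
Output shape: (28, 29904)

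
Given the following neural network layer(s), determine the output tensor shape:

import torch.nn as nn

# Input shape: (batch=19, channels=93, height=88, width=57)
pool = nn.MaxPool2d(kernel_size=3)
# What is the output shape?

Input shape: (19, 93, 88, 57)
Output shape: (19, 93, 29, 19)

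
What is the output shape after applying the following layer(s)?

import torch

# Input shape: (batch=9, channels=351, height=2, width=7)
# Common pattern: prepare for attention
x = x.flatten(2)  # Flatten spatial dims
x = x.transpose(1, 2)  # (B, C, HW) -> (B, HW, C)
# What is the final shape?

Input shape: (9, 351, 2, 7)
  -> after flatten(2): (9, 351, 14)
Output shape: (9, 14, 351)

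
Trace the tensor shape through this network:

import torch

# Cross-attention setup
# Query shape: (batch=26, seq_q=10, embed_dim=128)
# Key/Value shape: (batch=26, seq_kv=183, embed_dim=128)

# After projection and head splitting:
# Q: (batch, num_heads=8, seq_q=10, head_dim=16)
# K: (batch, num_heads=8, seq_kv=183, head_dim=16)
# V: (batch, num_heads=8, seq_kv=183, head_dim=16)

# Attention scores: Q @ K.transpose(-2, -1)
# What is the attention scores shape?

Input shape: (26, 10, 128)
Output shape: (26, 8, 10, 183)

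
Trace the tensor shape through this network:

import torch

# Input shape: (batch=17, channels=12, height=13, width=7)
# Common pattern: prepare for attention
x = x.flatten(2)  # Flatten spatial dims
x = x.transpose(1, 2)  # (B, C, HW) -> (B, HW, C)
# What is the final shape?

Input shape: (17, 12, 13, 7)
  -> after flatten(2): (17, 12, 91)
Output shape: (17, 91, 12)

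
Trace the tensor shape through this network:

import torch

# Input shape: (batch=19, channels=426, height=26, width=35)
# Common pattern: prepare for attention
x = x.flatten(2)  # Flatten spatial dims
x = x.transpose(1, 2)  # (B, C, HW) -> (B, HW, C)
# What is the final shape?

Input shape: (19, 426, 26, 35)
  -> after flatten(2): (19, 426, 910)
Output shape: (19, 910, 426)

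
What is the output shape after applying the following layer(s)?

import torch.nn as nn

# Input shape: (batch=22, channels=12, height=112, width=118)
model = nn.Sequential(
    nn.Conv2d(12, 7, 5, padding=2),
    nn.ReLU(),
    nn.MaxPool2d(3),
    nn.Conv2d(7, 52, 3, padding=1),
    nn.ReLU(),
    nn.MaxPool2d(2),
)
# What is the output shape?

Input shape: (22, 12, 112, 118)
  -> after first Conv2d: (22, 7, 112, 118)
  -> after first MaxPool2d: (22, 7, 37, 39)
  -> after second Conv2d: (22, 52, 37, 39)
Output shape: (22, 52, 18, 19)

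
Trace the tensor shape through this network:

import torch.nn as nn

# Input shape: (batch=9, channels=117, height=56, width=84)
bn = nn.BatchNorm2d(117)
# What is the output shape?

Input shape: (9, 117, 56, 84)
Output shape: (9, 117, 56, 84)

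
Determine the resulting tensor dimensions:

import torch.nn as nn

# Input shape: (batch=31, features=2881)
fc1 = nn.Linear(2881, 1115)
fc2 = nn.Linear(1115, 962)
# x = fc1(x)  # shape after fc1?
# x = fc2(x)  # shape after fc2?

Input shape: (31, 2881)
  -> after fc1: (31, 1115)
Output shape: (31, 962)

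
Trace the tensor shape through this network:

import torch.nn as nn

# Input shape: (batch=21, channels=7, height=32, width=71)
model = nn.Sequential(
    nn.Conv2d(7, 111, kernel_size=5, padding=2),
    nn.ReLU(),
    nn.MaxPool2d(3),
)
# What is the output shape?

Input shape: (21, 7, 32, 71)
  -> after Conv2d: (21, 111, 32, 71)
  -> after ReLU: (21, 111, 32, 71)
Output shape: (21, 111, 10, 23)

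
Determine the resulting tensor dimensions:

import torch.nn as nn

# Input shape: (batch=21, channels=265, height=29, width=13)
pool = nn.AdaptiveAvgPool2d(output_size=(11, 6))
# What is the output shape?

Input shape: (21, 265, 29, 13)
Output shape: (21, 265, 11, 6)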